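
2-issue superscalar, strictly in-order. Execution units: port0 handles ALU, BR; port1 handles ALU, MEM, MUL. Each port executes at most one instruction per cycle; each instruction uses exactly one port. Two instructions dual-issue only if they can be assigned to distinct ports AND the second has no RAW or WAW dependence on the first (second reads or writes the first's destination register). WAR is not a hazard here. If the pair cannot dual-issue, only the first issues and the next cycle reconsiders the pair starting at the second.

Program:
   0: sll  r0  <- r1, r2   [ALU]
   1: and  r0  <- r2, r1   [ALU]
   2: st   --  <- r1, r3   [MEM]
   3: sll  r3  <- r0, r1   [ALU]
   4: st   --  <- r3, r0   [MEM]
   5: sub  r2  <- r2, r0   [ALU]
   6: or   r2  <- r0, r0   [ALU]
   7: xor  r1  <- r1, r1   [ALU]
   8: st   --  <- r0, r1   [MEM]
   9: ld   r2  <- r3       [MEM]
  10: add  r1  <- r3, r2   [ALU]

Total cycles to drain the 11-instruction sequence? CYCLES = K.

c0: i0 sll.ALU  WAW r0
c1: i1+i2 and.ALU;st.MEM  pair
c2: i3 sll.ALU  RAW r3
c3: i4+i5 st.MEM;sub.ALU  pair
c4: i6+i7 or.ALU;xor.ALU  pair
c5: i8 st.MEM  no-port MEM/MEM
c6: i9 ld.MEM  RAW r2
c7: i10 add.ALU  tail

CYCLES = 8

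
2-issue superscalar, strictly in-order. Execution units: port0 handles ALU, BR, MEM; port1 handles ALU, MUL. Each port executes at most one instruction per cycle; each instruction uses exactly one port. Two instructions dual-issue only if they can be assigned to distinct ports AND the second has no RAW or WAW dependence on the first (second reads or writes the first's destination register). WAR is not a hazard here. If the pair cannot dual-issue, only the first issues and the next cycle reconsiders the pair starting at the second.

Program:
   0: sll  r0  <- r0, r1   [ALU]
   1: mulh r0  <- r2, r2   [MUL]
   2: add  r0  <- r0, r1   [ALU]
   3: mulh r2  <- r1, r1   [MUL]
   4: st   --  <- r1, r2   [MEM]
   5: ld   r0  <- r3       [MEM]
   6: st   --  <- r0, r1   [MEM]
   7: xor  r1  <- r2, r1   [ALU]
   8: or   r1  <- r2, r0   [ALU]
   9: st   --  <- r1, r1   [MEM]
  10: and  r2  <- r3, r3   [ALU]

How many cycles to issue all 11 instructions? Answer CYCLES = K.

CYCLES = 8

[0] i0  sll.ALU  -- WAW r0
[1] i1  mulh.MUL  -- RAW+WAW r0
[2] i2/i3  add.ALU+mulh.MUL  -- pair
[3] i4  st.MEM  -- no-port MEM/MEM
[4] i5  ld.MEM  -- no-port MEM/MEM
[5] i6/i7  st.MEM+xor.ALU  -- pair
[6] i8  or.ALU  -- RAW r1
[7] i9/i10  st.MEM+and.ALU  -- pair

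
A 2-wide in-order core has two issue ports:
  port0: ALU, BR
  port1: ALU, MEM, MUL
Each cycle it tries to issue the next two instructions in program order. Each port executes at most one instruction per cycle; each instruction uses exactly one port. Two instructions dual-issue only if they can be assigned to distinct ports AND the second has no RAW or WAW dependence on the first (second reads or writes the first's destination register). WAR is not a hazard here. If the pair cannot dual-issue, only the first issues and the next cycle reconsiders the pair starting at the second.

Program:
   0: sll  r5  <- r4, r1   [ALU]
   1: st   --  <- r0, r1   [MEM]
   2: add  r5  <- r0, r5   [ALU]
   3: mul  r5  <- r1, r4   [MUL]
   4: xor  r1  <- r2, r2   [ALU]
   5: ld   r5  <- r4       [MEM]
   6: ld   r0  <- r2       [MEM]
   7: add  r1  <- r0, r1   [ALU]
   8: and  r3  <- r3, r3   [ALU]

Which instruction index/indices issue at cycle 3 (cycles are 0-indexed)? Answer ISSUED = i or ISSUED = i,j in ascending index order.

ISSUED = 5

#0 head=0: sll+st i0&i1 2-wide
#1 head=2: add i2 WAW r5
#2 head=3: mul+xor i3&i4 2-wide
#3 head=5: ld i5 no-port MEM/MEM
#4 head=6: ld i6 RAW r0
#5 head=7: add+and i7&i8 2-wide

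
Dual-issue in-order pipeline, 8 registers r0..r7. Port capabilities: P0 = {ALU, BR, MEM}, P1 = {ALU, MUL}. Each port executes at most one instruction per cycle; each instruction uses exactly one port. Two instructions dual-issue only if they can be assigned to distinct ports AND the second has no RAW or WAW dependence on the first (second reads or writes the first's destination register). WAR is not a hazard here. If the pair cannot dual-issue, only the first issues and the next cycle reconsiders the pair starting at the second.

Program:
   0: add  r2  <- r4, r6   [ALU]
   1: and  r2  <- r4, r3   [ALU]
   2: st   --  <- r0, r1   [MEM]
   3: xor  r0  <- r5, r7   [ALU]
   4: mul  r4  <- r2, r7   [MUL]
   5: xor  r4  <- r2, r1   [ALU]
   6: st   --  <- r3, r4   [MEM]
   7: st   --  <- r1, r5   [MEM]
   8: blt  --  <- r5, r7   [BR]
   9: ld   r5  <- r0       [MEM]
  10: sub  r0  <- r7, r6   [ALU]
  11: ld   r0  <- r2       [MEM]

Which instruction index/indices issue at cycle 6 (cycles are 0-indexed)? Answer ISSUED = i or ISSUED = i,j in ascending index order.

ISSUED = 8

t=0 i0:add.ALU ; WAW r2
t=1 i1/i2:and.ALU st.MEM ; pair
t=2 i3/i4:xor.ALU mul.MUL ; pair
t=3 i5:xor.ALU ; RAW r4
t=4 i6:st.MEM ; no-port MEM/MEM
t=5 i7:st.MEM ; no-port MEM/BR
t=6 i8:blt.BR ; no-port BR/MEM
t=7 i9/i10:ld.MEM sub.ALU ; pair
t=8 i11:ld.MEM ; tail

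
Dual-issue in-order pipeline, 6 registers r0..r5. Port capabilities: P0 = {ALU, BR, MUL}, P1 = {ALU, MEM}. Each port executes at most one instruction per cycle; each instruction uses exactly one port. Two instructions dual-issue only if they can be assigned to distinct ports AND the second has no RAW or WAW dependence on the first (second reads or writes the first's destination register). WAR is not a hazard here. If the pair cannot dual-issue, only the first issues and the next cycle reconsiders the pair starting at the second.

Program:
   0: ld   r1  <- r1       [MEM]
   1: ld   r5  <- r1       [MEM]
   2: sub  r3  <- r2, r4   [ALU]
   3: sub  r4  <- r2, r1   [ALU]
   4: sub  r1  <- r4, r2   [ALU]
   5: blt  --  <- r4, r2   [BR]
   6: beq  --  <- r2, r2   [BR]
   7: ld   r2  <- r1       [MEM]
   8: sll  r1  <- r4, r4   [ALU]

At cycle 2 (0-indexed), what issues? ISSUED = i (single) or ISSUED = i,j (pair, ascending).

ISSUED = 3

0. ld @i0  | no-port MEM/MEM
1. ld;sub @i1,i2  | pair
2. sub @i3  | RAW r4
3. sub;blt @i4,i5  | pair
4. beq;ld @i6,i7  | pair
5. sll @i8  | tail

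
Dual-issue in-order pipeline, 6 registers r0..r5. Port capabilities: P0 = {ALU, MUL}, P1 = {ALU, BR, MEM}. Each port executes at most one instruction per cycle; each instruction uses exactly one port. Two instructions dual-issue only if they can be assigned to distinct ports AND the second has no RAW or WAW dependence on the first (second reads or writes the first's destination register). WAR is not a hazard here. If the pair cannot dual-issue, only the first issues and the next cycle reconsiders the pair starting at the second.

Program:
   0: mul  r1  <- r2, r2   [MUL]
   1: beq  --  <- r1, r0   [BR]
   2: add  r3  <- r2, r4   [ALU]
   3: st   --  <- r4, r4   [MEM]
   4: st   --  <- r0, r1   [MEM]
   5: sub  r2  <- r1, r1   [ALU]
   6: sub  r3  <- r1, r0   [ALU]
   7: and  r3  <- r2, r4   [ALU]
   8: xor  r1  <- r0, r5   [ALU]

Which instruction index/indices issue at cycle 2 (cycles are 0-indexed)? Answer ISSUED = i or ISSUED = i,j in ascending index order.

t=0 i0:mul ; RAW r1
t=1 i1,i2:beq/add ; pair
t=2 i3:st ; no-port MEM/MEM
t=3 i4,i5:st/sub ; pair
t=4 i6:sub ; WAW r3
t=5 i7,i8:and/xor ; pair

ISSUED = 3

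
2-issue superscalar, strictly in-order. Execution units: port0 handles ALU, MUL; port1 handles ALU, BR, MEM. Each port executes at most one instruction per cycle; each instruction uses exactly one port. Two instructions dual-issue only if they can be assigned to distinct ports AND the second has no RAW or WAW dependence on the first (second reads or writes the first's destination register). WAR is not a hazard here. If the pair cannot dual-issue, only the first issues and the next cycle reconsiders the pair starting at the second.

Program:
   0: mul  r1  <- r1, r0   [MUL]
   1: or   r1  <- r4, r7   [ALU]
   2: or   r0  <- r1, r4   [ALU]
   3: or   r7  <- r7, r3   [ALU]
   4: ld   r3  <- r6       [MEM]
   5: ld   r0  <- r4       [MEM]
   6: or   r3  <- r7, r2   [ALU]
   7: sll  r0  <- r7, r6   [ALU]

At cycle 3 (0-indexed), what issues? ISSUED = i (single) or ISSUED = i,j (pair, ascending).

ISSUED = 4

0. mul.MUL @i0  | WAW r1
1. or.ALU @i1  | RAW r1
2. or.ALU or.ALU @i2&i3  | pair
3. ld.MEM @i4  | no-port MEM/MEM
4. ld.MEM or.ALU @i5&i6  | pair
5. sll.ALU @i7  | tail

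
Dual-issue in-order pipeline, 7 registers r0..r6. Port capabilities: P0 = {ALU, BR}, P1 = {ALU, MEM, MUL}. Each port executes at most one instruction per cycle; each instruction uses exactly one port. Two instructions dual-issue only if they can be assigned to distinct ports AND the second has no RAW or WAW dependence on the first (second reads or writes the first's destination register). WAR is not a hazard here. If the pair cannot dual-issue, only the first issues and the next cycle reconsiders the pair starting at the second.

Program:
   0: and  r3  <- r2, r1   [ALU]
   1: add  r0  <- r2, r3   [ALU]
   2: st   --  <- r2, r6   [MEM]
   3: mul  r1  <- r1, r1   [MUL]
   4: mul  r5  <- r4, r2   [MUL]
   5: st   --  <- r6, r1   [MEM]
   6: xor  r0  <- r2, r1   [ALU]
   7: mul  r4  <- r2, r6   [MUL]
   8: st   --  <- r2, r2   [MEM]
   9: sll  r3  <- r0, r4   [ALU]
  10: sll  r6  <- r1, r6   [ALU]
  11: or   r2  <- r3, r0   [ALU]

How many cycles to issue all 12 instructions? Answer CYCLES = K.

t=0 i0:and ; RAW r3
t=1 i1+i2:add;st ; dual
t=2 i3:mul ; no-port MUL/MUL
t=3 i4:mul ; no-port MUL/MEM
t=4 i5+i6:st;xor ; dual
t=5 i7:mul ; no-port MUL/MEM
t=6 i8+i9:st;sll ; dual
t=7 i10+i11:sll;or ; dual

CYCLES = 8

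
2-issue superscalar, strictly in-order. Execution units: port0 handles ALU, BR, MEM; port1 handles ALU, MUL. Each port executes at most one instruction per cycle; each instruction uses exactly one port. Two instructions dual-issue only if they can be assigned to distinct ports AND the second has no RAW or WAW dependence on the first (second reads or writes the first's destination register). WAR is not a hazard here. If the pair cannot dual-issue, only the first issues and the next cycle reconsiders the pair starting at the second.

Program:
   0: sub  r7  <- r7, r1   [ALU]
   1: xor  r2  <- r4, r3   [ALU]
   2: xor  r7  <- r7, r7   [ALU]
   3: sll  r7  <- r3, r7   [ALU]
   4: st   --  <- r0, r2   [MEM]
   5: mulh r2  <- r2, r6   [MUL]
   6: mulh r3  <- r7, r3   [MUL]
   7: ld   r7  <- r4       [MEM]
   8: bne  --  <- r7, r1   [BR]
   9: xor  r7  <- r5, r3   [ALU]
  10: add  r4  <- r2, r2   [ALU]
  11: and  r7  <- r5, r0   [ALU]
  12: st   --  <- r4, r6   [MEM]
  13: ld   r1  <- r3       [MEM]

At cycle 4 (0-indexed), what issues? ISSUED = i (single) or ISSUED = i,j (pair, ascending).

ISSUED = 6,7

#0 head=0: sub+xor i0,i1 2-wide
#1 head=2: xor i2 RAW+WAW r7
#2 head=3: sll+st i3,i4 2-wide
#3 head=5: mulh i5 no-port MUL/MUL
#4 head=6: mulh+ld i6,i7 2-wide
#5 head=8: bne+xor i8,i9 2-wide
#6 head=10: add+and i10,i11 2-wide
#7 head=12: st i12 no-port MEM/MEM
#8 head=13: ld i13 tail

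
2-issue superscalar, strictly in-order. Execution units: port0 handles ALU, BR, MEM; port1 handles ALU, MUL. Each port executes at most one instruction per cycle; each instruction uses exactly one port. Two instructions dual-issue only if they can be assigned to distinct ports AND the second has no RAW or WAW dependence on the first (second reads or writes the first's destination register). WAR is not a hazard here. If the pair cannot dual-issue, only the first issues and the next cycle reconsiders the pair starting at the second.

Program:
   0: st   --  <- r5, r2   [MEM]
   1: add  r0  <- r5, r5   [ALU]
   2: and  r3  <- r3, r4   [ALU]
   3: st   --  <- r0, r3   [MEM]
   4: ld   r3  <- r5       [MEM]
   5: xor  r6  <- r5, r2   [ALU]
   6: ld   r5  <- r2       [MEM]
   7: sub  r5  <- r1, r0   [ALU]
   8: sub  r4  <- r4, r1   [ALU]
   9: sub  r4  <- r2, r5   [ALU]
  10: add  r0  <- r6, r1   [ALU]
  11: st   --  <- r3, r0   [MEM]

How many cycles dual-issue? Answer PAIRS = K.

t=0 i0&i1:st.MEM add.ALU ; dual
t=1 i2:and.ALU ; RAW r3
t=2 i3:st.MEM ; no-port MEM/MEM
t=3 i4&i5:ld.MEM xor.ALU ; dual
t=4 i6:ld.MEM ; WAW r5
t=5 i7&i8:sub.ALU sub.ALU ; dual
t=6 i9&i10:sub.ALU add.ALU ; dual
t=7 i11:st.MEM ; tail

PAIRS = 4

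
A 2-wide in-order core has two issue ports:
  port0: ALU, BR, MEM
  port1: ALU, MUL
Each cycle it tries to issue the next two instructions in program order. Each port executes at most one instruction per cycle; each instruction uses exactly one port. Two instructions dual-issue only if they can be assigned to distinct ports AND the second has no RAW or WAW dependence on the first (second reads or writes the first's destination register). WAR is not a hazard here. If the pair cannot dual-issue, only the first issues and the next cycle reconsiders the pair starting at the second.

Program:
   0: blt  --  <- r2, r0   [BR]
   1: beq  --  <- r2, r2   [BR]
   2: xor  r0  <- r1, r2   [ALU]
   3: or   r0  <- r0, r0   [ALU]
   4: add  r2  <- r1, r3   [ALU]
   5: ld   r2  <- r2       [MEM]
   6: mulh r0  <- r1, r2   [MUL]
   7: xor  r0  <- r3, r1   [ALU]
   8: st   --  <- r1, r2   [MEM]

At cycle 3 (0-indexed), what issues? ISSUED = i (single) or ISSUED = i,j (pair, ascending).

[0] i0  blt  -- no-port BR/BR
[1] i1/i2  beq+xor  -- dual
[2] i3/i4  or+add  -- dual
[3] i5  ld  -- RAW r2
[4] i6  mulh  -- WAW r0
[5] i7/i8  xor+st  -- dual

ISSUED = 5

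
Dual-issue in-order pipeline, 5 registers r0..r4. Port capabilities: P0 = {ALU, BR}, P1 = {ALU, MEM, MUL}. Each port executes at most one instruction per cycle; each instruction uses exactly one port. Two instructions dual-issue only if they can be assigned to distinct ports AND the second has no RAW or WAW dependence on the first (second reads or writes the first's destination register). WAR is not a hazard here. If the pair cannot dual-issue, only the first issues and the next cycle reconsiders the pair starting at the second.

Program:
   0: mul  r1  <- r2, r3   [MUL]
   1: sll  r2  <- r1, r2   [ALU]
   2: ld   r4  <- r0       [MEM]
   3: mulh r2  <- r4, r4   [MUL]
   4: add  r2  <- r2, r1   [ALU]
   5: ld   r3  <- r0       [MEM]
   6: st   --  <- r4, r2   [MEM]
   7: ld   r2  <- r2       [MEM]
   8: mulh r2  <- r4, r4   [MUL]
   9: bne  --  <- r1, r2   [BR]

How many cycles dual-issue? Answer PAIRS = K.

PAIRS = 2

0. mul.MUL @i0  | RAW r1
1. sll.ALU+ld.MEM @i1,i2  | dual
2. mulh.MUL @i3  | RAW+WAW r2
3. add.ALU+ld.MEM @i4,i5  | dual
4. st.MEM @i6  | no-port MEM/MEM
5. ld.MEM @i7  | no-port MEM/MUL
6. mulh.MUL @i8  | RAW r2
7. bne.BR @i9  | tail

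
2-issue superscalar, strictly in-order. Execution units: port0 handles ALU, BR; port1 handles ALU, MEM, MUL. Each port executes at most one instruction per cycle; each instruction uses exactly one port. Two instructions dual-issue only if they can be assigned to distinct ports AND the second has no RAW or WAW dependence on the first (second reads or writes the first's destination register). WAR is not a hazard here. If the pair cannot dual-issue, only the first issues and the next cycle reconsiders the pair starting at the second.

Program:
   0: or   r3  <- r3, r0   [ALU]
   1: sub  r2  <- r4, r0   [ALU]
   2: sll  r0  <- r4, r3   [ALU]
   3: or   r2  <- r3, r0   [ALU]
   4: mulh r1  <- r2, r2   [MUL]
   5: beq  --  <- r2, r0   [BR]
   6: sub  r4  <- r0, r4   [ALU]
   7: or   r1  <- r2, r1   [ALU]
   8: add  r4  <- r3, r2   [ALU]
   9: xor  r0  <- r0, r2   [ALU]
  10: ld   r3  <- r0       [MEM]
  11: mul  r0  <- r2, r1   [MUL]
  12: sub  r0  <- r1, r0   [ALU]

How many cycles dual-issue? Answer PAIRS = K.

[0] i0&i1  or.ALU/sub.ALU  -- dual
[1] i2  sll.ALU  -- RAW r0
[2] i3  or.ALU  -- RAW r2
[3] i4&i5  mulh.MUL/beq.BR  -- dual
[4] i6&i7  sub.ALU/or.ALU  -- dual
[5] i8&i9  add.ALU/xor.ALU  -- dual
[6] i10  ld.MEM  -- no-port MEM/MUL
[7] i11  mul.MUL  -- RAW+WAW r0
[8] i12  sub.ALU  -- tail

PAIRS = 4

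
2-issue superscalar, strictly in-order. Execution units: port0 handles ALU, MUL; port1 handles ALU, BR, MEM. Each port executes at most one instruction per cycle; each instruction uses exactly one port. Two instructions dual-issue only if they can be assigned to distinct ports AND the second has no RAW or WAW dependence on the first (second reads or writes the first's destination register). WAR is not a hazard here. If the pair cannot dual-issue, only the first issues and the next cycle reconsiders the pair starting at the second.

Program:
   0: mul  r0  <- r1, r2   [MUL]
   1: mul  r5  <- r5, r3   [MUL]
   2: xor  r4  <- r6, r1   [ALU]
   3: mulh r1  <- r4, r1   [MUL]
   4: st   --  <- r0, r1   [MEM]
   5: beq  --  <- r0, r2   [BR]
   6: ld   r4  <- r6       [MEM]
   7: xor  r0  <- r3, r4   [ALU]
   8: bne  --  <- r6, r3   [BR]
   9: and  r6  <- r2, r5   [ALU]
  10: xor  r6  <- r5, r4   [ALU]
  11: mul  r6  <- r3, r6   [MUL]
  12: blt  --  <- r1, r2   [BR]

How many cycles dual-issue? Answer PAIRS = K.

[0] i0  mul.MUL  -- no-port MUL/MUL
[1] i1,i2  mul.MUL+xor.ALU  -- pair
[2] i3  mulh.MUL  -- RAW r1
[3] i4  st.MEM  -- no-port MEM/BR
[4] i5  beq.BR  -- no-port BR/MEM
[5] i6  ld.MEM  -- RAW r4
[6] i7,i8  xor.ALU+bne.BR  -- pair
[7] i9  and.ALU  -- WAW r6
[8] i10  xor.ALU  -- RAW+WAW r6
[9] i11,i12  mul.MUL+blt.BR  -- pair

PAIRS = 3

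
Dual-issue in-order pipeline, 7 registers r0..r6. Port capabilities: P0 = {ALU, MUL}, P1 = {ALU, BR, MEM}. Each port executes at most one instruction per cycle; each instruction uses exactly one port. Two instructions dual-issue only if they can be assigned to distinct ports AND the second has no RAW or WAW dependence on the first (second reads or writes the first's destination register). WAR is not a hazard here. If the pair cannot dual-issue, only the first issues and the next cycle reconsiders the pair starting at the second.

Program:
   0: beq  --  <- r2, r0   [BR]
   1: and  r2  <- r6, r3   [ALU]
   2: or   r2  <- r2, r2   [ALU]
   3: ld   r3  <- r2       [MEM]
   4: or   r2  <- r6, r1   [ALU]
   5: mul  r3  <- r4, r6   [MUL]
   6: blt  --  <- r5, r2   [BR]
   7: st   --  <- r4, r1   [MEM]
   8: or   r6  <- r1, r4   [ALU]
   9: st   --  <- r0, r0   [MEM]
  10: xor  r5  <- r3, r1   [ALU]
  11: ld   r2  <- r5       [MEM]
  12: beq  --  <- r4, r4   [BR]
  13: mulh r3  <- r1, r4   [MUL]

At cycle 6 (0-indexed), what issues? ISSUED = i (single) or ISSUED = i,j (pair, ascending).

ISSUED = 11

  cy0 -> i0&i1 (beq and) dual
  cy1 -> i2 (or) RAW r2
  cy2 -> i3&i4 (ld or) dual
  cy3 -> i5&i6 (mul blt) dual
  cy4 -> i7&i8 (st or) dual
  cy5 -> i9&i10 (st xor) dual
  cy6 -> i11 (ld) no-port MEM/BR
  cy7 -> i12&i13 (beq mulh) dual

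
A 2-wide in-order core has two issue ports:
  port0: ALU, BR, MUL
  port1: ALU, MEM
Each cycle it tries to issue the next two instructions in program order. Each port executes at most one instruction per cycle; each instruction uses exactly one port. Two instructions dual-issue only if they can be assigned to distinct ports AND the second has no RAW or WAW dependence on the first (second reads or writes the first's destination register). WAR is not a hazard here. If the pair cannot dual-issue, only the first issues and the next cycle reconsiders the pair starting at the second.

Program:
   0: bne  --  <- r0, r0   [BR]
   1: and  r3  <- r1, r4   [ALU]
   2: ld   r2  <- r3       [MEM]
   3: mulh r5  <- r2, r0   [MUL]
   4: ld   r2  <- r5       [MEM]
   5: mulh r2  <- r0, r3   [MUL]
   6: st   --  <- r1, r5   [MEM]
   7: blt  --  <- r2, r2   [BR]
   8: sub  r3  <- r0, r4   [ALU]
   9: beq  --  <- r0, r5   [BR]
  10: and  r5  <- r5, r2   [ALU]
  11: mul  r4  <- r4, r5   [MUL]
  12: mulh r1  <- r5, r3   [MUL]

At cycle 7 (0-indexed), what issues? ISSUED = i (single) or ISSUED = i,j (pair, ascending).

ISSUED = 11

  cy0 -> i0/i1 (bne.BR/and.ALU) dual
  cy1 -> i2 (ld.MEM) RAW r2
  cy2 -> i3 (mulh.MUL) RAW r5
  cy3 -> i4 (ld.MEM) WAW r2
  cy4 -> i5/i6 (mulh.MUL/st.MEM) dual
  cy5 -> i7/i8 (blt.BR/sub.ALU) dual
  cy6 -> i9/i10 (beq.BR/and.ALU) dual
  cy7 -> i11 (mul.MUL) no-port MUL/MUL
  cy8 -> i12 (mulh.MUL) tail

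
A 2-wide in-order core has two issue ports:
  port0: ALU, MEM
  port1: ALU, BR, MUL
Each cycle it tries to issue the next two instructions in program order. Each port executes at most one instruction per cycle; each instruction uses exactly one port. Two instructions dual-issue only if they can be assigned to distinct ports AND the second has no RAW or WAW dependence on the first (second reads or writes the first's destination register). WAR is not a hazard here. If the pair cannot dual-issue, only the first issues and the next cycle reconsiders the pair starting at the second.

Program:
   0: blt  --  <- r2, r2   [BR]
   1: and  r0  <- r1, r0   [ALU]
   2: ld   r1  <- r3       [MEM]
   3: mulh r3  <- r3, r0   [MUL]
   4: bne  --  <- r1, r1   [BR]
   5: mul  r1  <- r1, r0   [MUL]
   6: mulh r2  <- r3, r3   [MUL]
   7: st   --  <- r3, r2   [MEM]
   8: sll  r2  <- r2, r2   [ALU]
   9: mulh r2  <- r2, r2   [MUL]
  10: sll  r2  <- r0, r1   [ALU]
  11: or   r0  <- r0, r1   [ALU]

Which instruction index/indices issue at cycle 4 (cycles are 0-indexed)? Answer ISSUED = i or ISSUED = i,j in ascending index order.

ISSUED = 6

t=0 i0,i1:blt.BR/and.ALU ; pair
t=1 i2,i3:ld.MEM/mulh.MUL ; pair
t=2 i4:bne.BR ; no-port BR/MUL
t=3 i5:mul.MUL ; no-port MUL/MUL
t=4 i6:mulh.MUL ; RAW r2
t=5 i7,i8:st.MEM/sll.ALU ; pair
t=6 i9:mulh.MUL ; WAW r2
t=7 i10,i11:sll.ALU/or.ALU ; pair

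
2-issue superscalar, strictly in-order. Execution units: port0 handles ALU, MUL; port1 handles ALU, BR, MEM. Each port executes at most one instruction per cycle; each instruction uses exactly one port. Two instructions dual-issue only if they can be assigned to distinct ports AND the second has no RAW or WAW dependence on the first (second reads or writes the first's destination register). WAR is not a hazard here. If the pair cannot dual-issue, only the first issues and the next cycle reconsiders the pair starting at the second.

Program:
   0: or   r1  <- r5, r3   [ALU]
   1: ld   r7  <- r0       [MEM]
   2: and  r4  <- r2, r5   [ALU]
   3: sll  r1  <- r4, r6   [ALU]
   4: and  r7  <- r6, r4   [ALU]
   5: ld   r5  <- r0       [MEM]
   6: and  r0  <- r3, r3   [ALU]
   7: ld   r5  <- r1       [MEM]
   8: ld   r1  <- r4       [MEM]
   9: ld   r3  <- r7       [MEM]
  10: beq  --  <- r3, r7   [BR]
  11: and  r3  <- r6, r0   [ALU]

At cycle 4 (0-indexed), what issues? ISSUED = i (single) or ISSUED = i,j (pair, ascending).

  cy0 -> i0/i1 (or;ld) dual
  cy1 -> i2 (and) RAW r4
  cy2 -> i3/i4 (sll;and) dual
  cy3 -> i5/i6 (ld;and) dual
  cy4 -> i7 (ld) no-port MEM/MEM
  cy5 -> i8 (ld) no-port MEM/MEM
  cy6 -> i9 (ld) no-port MEM/BR
  cy7 -> i10/i11 (beq;and) dual

ISSUED = 7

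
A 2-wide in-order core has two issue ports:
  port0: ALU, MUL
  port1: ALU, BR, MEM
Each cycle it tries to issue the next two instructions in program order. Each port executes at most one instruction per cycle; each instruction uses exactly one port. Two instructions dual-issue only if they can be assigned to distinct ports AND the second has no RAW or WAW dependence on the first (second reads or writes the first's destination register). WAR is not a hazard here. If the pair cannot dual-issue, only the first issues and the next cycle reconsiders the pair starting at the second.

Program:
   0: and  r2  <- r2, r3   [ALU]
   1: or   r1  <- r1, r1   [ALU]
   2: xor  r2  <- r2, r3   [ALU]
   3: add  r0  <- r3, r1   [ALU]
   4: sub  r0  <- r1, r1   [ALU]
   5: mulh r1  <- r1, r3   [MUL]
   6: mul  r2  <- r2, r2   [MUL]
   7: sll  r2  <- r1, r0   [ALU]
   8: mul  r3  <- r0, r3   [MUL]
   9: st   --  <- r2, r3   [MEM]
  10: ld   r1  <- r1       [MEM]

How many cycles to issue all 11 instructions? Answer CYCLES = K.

CYCLES = 7

  cy0 -> i0&i1 (and.ALU+or.ALU) 2-wide
  cy1 -> i2&i3 (xor.ALU+add.ALU) 2-wide
  cy2 -> i4&i5 (sub.ALU+mulh.MUL) 2-wide
  cy3 -> i6 (mul.MUL) WAW r2
  cy4 -> i7&i8 (sll.ALU+mul.MUL) 2-wide
  cy5 -> i9 (st.MEM) no-port MEM/MEM
  cy6 -> i10 (ld.MEM) tail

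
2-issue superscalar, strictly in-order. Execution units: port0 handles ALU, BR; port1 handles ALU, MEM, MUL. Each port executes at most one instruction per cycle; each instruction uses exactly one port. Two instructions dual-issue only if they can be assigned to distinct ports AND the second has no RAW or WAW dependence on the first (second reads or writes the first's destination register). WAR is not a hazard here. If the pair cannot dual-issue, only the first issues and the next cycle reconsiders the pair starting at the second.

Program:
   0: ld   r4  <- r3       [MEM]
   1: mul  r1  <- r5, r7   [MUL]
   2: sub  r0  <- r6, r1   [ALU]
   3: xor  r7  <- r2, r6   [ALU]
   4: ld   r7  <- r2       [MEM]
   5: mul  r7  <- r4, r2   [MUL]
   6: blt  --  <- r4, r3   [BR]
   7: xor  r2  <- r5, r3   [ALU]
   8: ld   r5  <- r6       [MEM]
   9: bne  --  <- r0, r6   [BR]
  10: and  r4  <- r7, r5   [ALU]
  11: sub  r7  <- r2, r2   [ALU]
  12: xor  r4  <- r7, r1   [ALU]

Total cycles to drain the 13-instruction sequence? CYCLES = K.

CYCLES = 9

t=0 i0:ld ; no-port MEM/MUL
t=1 i1:mul ; RAW r1
t=2 i2&i3:sub;xor ; 2-wide
t=3 i4:ld ; no-port MEM/MUL
t=4 i5&i6:mul;blt ; 2-wide
t=5 i7&i8:xor;ld ; 2-wide
t=6 i9&i10:bne;and ; 2-wide
t=7 i11:sub ; RAW r7
t=8 i12:xor ; tail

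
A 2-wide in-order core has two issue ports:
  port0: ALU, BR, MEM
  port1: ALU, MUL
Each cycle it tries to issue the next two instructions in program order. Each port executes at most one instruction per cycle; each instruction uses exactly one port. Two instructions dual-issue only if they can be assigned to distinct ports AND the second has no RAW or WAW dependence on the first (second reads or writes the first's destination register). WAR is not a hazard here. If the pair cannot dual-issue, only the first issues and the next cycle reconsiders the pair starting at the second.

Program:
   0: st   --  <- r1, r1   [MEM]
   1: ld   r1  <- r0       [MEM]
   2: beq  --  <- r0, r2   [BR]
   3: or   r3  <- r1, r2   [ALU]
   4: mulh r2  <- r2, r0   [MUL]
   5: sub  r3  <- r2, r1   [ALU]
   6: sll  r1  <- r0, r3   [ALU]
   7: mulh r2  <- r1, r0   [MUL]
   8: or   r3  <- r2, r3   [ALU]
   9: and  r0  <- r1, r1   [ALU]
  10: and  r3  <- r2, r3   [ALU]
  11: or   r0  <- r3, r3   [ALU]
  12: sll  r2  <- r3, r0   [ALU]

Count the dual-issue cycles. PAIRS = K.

PAIRS = 2

#0 head=0: st i0 no-port MEM/MEM
#1 head=1: ld i1 no-port MEM/BR
#2 head=2: beq or i2&i3 dual
#3 head=4: mulh i4 RAW r2
#4 head=5: sub i5 RAW r3
#5 head=6: sll i6 RAW r1
#6 head=7: mulh i7 RAW r2
#7 head=8: or and i8&i9 dual
#8 head=10: and i10 RAW r3
#9 head=11: or i11 RAW r0
#10 head=12: sll i12 tail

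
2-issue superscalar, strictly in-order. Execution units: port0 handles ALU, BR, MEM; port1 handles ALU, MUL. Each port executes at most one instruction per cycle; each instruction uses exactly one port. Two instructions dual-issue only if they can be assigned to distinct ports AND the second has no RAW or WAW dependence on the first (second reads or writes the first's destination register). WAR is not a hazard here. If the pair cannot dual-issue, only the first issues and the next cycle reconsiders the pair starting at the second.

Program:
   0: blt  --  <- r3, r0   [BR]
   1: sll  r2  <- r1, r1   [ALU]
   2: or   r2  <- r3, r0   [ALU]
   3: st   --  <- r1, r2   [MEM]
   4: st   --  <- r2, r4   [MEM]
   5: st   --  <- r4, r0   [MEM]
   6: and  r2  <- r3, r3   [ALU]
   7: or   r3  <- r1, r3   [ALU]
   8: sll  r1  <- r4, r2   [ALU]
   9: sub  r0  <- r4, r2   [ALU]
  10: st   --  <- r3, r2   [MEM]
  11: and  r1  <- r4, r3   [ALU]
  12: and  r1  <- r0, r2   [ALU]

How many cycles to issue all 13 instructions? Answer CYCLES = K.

  cy0 -> i0&i1 (blt.BR;sll.ALU) pair
  cy1 -> i2 (or.ALU) RAW r2
  cy2 -> i3 (st.MEM) no-port MEM/MEM
  cy3 -> i4 (st.MEM) no-port MEM/MEM
  cy4 -> i5&i6 (st.MEM;and.ALU) pair
  cy5 -> i7&i8 (or.ALU;sll.ALU) pair
  cy6 -> i9&i10 (sub.ALU;st.MEM) pair
  cy7 -> i11 (and.ALU) WAW r1
  cy8 -> i12 (and.ALU) tail

CYCLES = 9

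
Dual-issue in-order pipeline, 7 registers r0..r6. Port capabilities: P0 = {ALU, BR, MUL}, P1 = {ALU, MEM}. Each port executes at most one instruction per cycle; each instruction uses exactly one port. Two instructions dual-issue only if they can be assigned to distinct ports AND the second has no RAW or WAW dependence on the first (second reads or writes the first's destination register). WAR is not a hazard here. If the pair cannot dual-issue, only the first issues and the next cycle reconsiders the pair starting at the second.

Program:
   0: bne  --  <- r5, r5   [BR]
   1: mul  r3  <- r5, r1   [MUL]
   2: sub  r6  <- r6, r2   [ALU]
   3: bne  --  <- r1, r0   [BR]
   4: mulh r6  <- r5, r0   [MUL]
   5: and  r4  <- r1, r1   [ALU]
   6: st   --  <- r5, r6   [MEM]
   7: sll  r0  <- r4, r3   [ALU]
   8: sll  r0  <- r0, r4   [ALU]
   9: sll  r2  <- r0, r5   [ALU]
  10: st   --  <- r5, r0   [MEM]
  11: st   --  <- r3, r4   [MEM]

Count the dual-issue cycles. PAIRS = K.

PAIRS = 4

c0: i0 bne.BR  no-port BR/MUL
c1: i1&i2 mul.MUL/sub.ALU  dual
c2: i3 bne.BR  no-port BR/MUL
c3: i4&i5 mulh.MUL/and.ALU  dual
c4: i6&i7 st.MEM/sll.ALU  dual
c5: i8 sll.ALU  RAW r0
c6: i9&i10 sll.ALU/st.MEM  dual
c7: i11 st.MEM  tail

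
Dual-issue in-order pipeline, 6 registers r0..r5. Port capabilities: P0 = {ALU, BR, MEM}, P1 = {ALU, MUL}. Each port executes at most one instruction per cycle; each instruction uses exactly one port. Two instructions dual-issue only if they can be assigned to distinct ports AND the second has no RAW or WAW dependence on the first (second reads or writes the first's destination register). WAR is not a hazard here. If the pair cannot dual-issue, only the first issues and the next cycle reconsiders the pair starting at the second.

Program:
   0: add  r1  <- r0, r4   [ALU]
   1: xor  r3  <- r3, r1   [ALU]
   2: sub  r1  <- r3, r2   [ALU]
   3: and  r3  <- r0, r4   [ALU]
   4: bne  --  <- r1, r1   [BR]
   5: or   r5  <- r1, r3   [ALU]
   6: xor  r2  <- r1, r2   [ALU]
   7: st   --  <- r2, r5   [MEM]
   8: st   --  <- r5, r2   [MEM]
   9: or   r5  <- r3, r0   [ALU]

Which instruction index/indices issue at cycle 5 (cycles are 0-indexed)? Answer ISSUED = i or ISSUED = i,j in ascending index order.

ISSUED = 7

[0] i0  add.ALU  -- RAW r1
[1] i1  xor.ALU  -- RAW r3
[2] i2,i3  sub.ALU;and.ALU  -- dual
[3] i4,i5  bne.BR;or.ALU  -- dual
[4] i6  xor.ALU  -- RAW r2
[5] i7  st.MEM  -- no-port MEM/MEM
[6] i8,i9  st.MEM;or.ALU  -- dual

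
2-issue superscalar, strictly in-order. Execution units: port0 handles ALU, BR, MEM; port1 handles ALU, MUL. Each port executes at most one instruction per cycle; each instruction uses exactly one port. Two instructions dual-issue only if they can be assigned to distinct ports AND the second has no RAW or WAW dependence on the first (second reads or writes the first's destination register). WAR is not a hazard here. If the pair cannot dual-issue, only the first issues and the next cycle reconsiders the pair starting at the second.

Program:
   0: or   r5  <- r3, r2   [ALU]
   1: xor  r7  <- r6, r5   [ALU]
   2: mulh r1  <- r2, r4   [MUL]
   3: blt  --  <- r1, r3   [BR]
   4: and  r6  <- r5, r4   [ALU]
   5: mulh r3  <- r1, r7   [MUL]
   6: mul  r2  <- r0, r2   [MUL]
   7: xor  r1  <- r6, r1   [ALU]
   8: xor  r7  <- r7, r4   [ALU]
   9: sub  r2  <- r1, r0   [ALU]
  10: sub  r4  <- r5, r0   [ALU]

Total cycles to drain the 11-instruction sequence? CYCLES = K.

#0 head=0: or i0 RAW r5
#1 head=1: xor/mulh i1,i2 pair
#2 head=3: blt/and i3,i4 pair
#3 head=5: mulh i5 no-port MUL/MUL
#4 head=6: mul/xor i6,i7 pair
#5 head=8: xor/sub i8,i9 pair
#6 head=10: sub i10 tail

CYCLES = 7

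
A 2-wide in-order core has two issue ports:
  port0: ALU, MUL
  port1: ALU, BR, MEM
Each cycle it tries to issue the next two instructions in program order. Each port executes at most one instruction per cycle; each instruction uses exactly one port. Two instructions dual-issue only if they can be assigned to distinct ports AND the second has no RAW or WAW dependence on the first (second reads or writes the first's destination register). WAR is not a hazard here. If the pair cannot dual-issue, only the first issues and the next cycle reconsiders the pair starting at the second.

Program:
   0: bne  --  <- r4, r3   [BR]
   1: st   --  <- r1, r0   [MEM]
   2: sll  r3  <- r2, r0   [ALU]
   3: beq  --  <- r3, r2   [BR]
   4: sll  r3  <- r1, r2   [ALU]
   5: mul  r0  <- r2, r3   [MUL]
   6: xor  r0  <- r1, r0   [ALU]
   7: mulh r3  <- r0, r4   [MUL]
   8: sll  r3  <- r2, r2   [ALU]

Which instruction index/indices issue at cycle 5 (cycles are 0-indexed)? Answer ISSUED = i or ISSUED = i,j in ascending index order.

#0 head=0: bne.BR i0 no-port BR/MEM
#1 head=1: st.MEM+sll.ALU i1,i2 dual
#2 head=3: beq.BR+sll.ALU i3,i4 dual
#3 head=5: mul.MUL i5 RAW+WAW r0
#4 head=6: xor.ALU i6 RAW r0
#5 head=7: mulh.MUL i7 WAW r3
#6 head=8: sll.ALU i8 tail

ISSUED = 7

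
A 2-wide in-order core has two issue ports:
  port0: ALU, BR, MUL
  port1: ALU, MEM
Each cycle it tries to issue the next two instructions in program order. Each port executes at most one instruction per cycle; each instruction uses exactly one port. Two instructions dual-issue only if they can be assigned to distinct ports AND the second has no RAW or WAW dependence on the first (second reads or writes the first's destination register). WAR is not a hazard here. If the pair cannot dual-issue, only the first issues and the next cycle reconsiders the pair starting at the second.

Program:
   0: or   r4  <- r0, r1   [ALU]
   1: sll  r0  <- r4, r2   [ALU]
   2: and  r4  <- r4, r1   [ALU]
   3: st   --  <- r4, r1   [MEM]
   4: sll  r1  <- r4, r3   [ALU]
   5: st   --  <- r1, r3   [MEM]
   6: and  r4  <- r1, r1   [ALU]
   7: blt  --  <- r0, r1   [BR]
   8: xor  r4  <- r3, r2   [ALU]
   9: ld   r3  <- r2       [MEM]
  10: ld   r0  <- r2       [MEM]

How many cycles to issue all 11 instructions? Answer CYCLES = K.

#0 head=0: or.ALU i0 RAW r4
#1 head=1: sll.ALU+and.ALU i1,i2 2-wide
#2 head=3: st.MEM+sll.ALU i3,i4 2-wide
#3 head=5: st.MEM+and.ALU i5,i6 2-wide
#4 head=7: blt.BR+xor.ALU i7,i8 2-wide
#5 head=9: ld.MEM i9 no-port MEM/MEM
#6 head=10: ld.MEM i10 tail

CYCLES = 7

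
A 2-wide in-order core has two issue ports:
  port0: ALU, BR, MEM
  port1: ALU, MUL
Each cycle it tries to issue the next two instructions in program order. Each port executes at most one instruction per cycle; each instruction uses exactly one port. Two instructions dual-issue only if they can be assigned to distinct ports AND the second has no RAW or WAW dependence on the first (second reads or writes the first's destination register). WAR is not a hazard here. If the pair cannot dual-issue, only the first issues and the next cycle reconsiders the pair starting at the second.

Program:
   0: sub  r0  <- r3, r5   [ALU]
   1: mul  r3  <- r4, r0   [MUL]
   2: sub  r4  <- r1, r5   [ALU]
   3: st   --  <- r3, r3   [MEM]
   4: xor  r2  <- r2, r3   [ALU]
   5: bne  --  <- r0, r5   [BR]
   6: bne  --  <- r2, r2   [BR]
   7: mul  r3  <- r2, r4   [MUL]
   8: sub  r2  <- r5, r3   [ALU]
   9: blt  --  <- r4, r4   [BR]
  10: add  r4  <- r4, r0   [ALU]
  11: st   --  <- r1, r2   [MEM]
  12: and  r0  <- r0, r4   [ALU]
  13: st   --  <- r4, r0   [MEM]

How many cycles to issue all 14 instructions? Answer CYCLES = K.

CYCLES = 9

#0 head=0: sub i0 RAW r0
#1 head=1: mul sub i1,i2 pair
#2 head=3: st xor i3,i4 pair
#3 head=5: bne i5 no-port BR/BR
#4 head=6: bne mul i6,i7 pair
#5 head=8: sub blt i8,i9 pair
#6 head=10: add st i10,i11 pair
#7 head=12: and i12 RAW r0
#8 head=13: st i13 tail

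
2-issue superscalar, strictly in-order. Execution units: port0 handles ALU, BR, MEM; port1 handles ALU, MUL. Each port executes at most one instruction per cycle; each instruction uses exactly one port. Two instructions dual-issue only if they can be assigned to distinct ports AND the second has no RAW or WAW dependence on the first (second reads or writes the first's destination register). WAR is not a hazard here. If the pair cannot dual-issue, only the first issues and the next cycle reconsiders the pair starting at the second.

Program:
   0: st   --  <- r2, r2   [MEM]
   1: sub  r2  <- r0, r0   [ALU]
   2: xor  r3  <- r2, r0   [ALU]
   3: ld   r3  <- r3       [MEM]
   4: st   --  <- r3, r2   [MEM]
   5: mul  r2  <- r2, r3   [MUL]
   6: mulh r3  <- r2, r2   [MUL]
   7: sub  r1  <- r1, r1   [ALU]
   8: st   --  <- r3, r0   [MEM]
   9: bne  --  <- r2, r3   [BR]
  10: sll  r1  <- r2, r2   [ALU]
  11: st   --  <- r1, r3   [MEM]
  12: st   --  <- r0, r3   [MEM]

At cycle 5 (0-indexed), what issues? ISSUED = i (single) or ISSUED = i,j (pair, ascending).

c0: i0+i1 st/sub  2-wide
c1: i2 xor  RAW+WAW r3
c2: i3 ld  no-port MEM/MEM
c3: i4+i5 st/mul  2-wide
c4: i6+i7 mulh/sub  2-wide
c5: i8 st  no-port MEM/BR
c6: i9+i10 bne/sll  2-wide
c7: i11 st  no-port MEM/MEM
c8: i12 st  tail

ISSUED = 8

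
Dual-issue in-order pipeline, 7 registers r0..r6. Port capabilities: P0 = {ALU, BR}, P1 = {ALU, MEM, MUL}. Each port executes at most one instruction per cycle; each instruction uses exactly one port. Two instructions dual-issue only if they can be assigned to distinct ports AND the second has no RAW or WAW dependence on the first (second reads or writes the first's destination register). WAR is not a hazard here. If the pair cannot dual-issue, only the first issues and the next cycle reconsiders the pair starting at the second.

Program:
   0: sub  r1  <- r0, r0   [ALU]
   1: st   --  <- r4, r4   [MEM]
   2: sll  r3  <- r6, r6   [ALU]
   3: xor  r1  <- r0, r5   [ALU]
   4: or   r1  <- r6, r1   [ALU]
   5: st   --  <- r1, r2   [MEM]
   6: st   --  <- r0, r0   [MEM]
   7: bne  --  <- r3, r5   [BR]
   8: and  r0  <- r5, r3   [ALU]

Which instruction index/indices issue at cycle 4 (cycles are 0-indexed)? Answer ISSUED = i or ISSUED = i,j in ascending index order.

ISSUED = 6,7

#0 head=0: sub st i0/i1 pair
#1 head=2: sll xor i2/i3 pair
#2 head=4: or i4 RAW r1
#3 head=5: st i5 no-port MEM/MEM
#4 head=6: st bne i6/i7 pair
#5 head=8: and i8 tail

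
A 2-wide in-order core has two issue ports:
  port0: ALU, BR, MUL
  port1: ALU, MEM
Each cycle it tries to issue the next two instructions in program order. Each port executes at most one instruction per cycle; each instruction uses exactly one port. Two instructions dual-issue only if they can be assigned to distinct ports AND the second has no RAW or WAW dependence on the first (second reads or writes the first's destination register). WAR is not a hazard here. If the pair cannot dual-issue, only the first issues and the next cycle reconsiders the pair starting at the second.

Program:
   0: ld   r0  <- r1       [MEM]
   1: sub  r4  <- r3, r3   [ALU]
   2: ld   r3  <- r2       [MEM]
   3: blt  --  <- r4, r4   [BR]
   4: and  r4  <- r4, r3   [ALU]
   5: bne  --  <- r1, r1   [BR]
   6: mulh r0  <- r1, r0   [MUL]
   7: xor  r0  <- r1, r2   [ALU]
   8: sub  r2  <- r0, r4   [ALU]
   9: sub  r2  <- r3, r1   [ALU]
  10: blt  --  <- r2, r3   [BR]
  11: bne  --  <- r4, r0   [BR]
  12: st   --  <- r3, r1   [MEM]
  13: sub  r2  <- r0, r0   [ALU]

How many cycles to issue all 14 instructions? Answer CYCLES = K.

CYCLES = 10

[0] i0/i1  ld sub  -- dual
[1] i2/i3  ld blt  -- dual
[2] i4/i5  and bne  -- dual
[3] i6  mulh  -- WAW r0
[4] i7  xor  -- RAW r0
[5] i8  sub  -- WAW r2
[6] i9  sub  -- RAW r2
[7] i10  blt  -- no-port BR/BR
[8] i11/i12  bne st  -- dual
[9] i13  sub  -- tail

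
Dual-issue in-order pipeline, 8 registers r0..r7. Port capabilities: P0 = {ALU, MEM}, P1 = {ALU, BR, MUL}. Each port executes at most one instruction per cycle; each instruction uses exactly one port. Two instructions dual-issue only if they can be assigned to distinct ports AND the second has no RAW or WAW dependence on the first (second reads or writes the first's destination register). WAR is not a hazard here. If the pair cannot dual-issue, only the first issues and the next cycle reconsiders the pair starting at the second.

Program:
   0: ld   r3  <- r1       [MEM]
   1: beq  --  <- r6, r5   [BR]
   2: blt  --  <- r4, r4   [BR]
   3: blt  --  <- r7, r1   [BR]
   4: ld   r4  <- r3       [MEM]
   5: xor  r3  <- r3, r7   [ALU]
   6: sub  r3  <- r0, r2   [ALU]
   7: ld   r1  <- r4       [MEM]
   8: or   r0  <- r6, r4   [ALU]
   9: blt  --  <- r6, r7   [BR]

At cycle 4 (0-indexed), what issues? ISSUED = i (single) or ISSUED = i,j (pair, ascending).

0. ld.MEM+beq.BR @i0&i1  | dual
1. blt.BR @i2  | no-port BR/BR
2. blt.BR+ld.MEM @i3&i4  | dual
3. xor.ALU @i5  | WAW r3
4. sub.ALU+ld.MEM @i6&i7  | dual
5. or.ALU+blt.BR @i8&i9  | dual

ISSUED = 6,7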